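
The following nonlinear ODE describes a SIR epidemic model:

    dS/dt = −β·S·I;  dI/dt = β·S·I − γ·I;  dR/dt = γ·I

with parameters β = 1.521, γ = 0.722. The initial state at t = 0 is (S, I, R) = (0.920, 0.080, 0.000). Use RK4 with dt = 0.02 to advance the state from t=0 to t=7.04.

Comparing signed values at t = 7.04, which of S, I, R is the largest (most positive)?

t=0.000: state=(0.920, 0.080, 0.000)
step 1 (dt=0.02): k1=(-0.112, 0.054, 0.058), k2=(-0.113, 0.054, 0.058), k3=(-0.113, 0.054, 0.058), k4=(-0.113, 0.055, 0.059); state += dt/6·(k1+2k2+2k3+k4)
t=0.020: state=(0.918, 0.081, 0.001)
t=0.040: state=(0.915, 0.082, 0.002)
t=0.060: state=(0.913, 0.083, 0.004)
continuing one RK4 step at a time; state shown every 25 steps (Δt=0.5):
t=0.500: state=(0.856, 0.110, 0.034)
t=1.000: state=(0.778, 0.142, 0.080)
t=1.500: state=(0.690, 0.174, 0.137)
t=2.000: state=(0.599, 0.197, 0.204)
t=2.500: state=(0.512, 0.210, 0.278)
t=3.000: state=(0.437, 0.210, 0.354)
t=3.500: state=(0.374, 0.199, 0.428)
t=4.000: state=(0.323, 0.180, 0.496)
t=4.500: state=(0.284, 0.158, 0.558)
t=5.000: state=(0.254, 0.135, 0.611)
t=5.500: state=(0.231, 0.113, 0.655)
t=6.000: state=(0.214, 0.094, 0.693)
t=6.500: state=(0.201, 0.076, 0.723)
t=7.000: state=(0.190, 0.062, 0.748)
t=7.040: state=(0.190, 0.061, 0.750)
compare at T: S=0.190, I=0.061, R=0.750

largest component: R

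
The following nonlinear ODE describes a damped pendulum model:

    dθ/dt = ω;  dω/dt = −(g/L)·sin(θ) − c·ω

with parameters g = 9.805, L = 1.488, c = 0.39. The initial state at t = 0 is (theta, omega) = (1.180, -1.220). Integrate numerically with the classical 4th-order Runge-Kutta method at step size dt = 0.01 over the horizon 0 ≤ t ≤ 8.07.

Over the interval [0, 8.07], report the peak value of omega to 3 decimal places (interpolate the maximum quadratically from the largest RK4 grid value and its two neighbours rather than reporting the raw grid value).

max omega = 2.160

t=0.000: state=(1.180, -1.220)
step 1 (dt=0.01): k1=(-1.220, -5.617), k2=(-1.248, -5.590), k3=(-1.248, -5.590), k4=(-1.276, -5.563); state += dt/6·(k1+2k2+2k3+k4)
t=0.010: state=(1.168, -1.276)
t=0.020: state=(1.154, -1.331)
t=0.030: state=(1.141, -1.386)
continuing one RK4 step at a time; state shown every 50 steps (Δt=0.5):
t=0.500: state=(0.053, -2.749)
t=1.000: state=(-0.931, -0.781)
t=1.500: state=(-0.660, 1.684)
t=2.000: state=(0.347, 1.797)
t=2.500: state=(0.748, -0.306)
t=3.000: state=(0.167, -1.684)
t=3.500: state=(-0.519, -0.719)
t=4.000: state=(-0.433, 0.962)
t=4.500: state=(0.182, 1.153)
t=5.000: state=(0.456, -0.157)
t=5.500: state=(0.102, -1.039)
t=6.000: state=(-0.320, -0.434)
t=6.500: state=(-0.256, 0.618)
t=7.000: state=(0.126, 0.693)
t=7.500: state=(0.278, -0.140)
t=8.000: state=(0.044, -0.646)
t=8.070: state=(-0.001, -0.638)
largest grid value and its neighbours: omega(1.760)=2.15942, omega(1.770)=2.15962, omega(1.780)=2.15842
parabola through these three points peaks at t≈1.766 with omega≈2.15971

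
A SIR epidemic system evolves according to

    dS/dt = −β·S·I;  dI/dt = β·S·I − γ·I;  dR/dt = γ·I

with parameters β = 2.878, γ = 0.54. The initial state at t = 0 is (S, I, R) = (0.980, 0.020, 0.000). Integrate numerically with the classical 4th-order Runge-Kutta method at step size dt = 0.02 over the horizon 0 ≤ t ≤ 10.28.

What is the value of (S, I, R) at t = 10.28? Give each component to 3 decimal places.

t=0.000: state=(0.980, 0.020, 0.000)
step 1 (dt=0.02): k1=(-0.056, 0.046, 0.011), k2=(-0.058, 0.047, 0.011), k3=(-0.058, 0.047, 0.011), k4=(-0.059, 0.048, 0.011); state += dt/6·(k1+2k2+2k3+k4)
t=0.020: state=(0.979, 0.021, 0.000)
t=0.040: state=(0.978, 0.022, 0.000)
t=0.060: state=(0.976, 0.023, 0.001)
continuing one RK4 step at a time; state shown every 25 steps (Δt=0.5):
t=0.500: state=(0.929, 0.061, 0.010)
t=1.000: state=(0.799, 0.163, 0.038)
t=1.500: state=(0.561, 0.334, 0.105)
t=2.000: state=(0.310, 0.474, 0.216)
t=2.500: state=(0.152, 0.498, 0.350)
t=3.000: state=(0.077, 0.445, 0.478)
t=3.500: state=(0.043, 0.369, 0.588)
t=4.000: state=(0.026, 0.296, 0.678)
t=4.500: state=(0.018, 0.233, 0.749)
t=5.000: state=(0.013, 0.182, 0.805)
t=5.500: state=(0.011, 0.141, 0.848)
t=6.000: state=(0.009, 0.109, 0.882)
t=6.500: state=(0.008, 0.085, 0.908)
t=7.000: state=(0.007, 0.065, 0.928)
t=7.500: state=(0.006, 0.050, 0.943)
t=8.000: state=(0.006, 0.039, 0.955)
t=8.500: state=(0.006, 0.030, 0.964)
t=9.000: state=(0.006, 0.023, 0.972)
t=9.500: state=(0.005, 0.018, 0.977)
t=10.000: state=(0.005, 0.014, 0.981)
t=10.280: state=(0.005, 0.012, 0.983)

(S, I, R) = (0.005, 0.012, 0.983)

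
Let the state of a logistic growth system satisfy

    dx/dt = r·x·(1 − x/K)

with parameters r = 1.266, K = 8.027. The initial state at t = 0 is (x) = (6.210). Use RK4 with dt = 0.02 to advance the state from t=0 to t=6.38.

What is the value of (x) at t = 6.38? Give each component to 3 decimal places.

t=0.000: state=(6.210)
step 1 (dt=0.02): k1=(1.780), k2=(1.767), k3=(1.767), k4=(1.755); state += dt/6·(k1+2k2+2k3+k4)
t=0.020: state=(6.245)
t=0.040: state=(6.280)
t=0.060: state=(6.315)
continuing one RK4 step at a time; state shown every 25 steps (Δt=0.5):
t=0.500: state=(6.948)
t=1.000: state=(7.415)
t=1.500: state=(7.690)
t=2.000: state=(7.845)
t=2.500: state=(7.929)
t=3.000: state=(7.975)
t=3.500: state=(7.999)
t=4.000: state=(8.012)
t=4.500: state=(8.019)
t=5.000: state=(8.023)
t=5.500: state=(8.025)
t=6.000: state=(8.026)
t=6.380: state=(8.026)

(x) = (8.026)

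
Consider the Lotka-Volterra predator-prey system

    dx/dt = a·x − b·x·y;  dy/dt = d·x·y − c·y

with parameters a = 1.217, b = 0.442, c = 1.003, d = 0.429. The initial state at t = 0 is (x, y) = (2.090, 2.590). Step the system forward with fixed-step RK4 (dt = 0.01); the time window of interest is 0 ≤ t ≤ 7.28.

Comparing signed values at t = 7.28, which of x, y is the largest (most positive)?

largest component: x

t=0.000: state=(2.090, 2.590)
step 1 (dt=0.01): k1=(0.151, -0.276), k2=(0.152, -0.275), k3=(0.152, -0.275), k4=(0.154, -0.274); state += dt/6·(k1+2k2+2k3+k4)
t=0.010: state=(2.092, 2.587)
t=0.020: state=(2.093, 2.585)
t=0.030: state=(2.095, 2.582)
continuing one RK4 step at a time; state shown every 25 steps (Δt=0.25):
t=0.250: state=(2.136, 2.528)
t=0.500: state=(2.196, 2.481)
t=0.750: state=(2.267, 2.453)
t=1.000: state=(2.345, 2.444)
t=1.250: state=(2.425, 2.456)
t=1.500: state=(2.502, 2.490)
t=1.750: state=(2.569, 2.543)
t=2.000: state=(2.619, 2.615)
t=2.250: state=(2.647, 2.699)
t=2.500: state=(2.650, 2.791)
t=2.750: state=(2.625, 2.883)
t=3.000: state=(2.576, 2.966)
t=3.250: state=(2.506, 3.032)
t=3.500: state=(2.424, 3.074)
t=3.750: state=(2.337, 3.088)
t=4.000: state=(2.254, 3.074)
t=4.250: state=(2.180, 3.034)
t=4.500: state=(2.120, 2.973)
t=4.750: state=(2.078, 2.897)
t=5.000: state=(2.055, 2.813)
t=5.250: state=(2.051, 2.728)
t=5.500: state=(2.066, 2.647)
t=5.750: state=(2.099, 2.575)
t=6.000: state=(2.148, 2.516)
t=6.250: state=(2.211, 2.473)
t=6.500: state=(2.284, 2.449)
t=6.750: state=(2.363, 2.445)
t=7.000: state=(2.443, 2.462)
t=7.250: state=(2.518, 2.500)
t=7.280: state=(2.526, 2.506)
compare at T: x=2.526, y=2.506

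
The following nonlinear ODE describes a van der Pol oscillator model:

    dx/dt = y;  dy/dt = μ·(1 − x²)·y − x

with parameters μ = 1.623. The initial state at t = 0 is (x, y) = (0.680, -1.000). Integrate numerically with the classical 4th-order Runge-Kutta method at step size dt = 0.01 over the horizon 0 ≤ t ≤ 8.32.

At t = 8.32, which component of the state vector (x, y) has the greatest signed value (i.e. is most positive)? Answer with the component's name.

t=0.000: state=(0.680, -1.000)
step 1 (dt=0.01): k1=(-1.000, -1.553), k2=(-1.008, -1.565), k3=(-1.008, -1.565), k4=(-1.016, -1.579); state += dt/6·(k1+2k2+2k3+k4)
t=0.010: state=(0.670, -1.016)
t=0.020: state=(0.660, -1.032)
t=0.030: state=(0.649, -1.048)
continuing one RK4 step at a time; state shown every 50 steps (Δt=0.5):
t=0.500: state=(-0.088, -2.250)
t=1.000: state=(-1.469, -2.394)
t=1.500: state=(-1.948, 0.017)
t=2.000: state=(-1.812, 0.407)
t=2.500: state=(-1.576, 0.538)
t=3.000: state=(-1.264, 0.733)
t=3.500: state=(-0.801, 1.196)
t=4.000: state=(0.080, 2.556)
t=4.500: state=(1.600, 2.386)
t=5.000: state=(2.014, -0.098)
t=5.500: state=(1.864, -0.404)
t=6.000: state=(1.635, -0.513)
t=6.500: state=(1.342, -0.678)
t=7.000: state=(0.924, -1.051)
t=7.500: state=(0.177, -2.137)
t=8.000: state=(-1.297, -3.092)
t=8.320: state=(-1.933, -0.857)
compare at T: x=-1.933, y=-0.857

largest component: y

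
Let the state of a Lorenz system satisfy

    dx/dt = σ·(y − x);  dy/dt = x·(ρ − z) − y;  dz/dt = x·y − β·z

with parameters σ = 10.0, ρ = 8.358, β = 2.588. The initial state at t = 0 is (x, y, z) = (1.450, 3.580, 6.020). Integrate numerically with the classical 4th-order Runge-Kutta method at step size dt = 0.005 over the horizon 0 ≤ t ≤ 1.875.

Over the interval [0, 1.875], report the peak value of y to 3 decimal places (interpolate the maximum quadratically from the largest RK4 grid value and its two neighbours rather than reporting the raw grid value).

t=0.000: state=(1.450, 3.580, 6.020)
step 1 (dt=0.005): k1=(21.300, -0.190, -10.389), k2=(20.763, -0.026, -10.132), k3=(20.780, -0.030, -10.137), k4=(20.259, 0.132, -9.886); state += dt/6·(k1+2k2+2k3+k4)
t=0.005: state=(1.554, 3.580, 5.969)
t=0.010: state=(1.653, 3.581, 5.921)
t=0.015: state=(1.747, 3.584, 5.875)
continuing one RK4 step at a time; state shown every 20 steps (Δt=0.1):
t=0.100: state=(2.864, 3.832, 5.388)
t=0.200: state=(3.682, 4.417, 5.364)
t=0.300: state=(4.390, 5.068, 5.846)
t=0.400: state=(5.001, 5.518, 6.733)
t=0.500: state=(5.360, 5.535, 7.757)
t=0.600: state=(5.329, 5.099, 8.518)
t=0.700: state=(4.949, 4.457, 8.741)
t=0.800: state=(4.426, 3.909, 8.462)
t=0.900: state=(3.972, 3.601, 7.905)
t=1.000: state=(3.702, 3.535, 7.295)
t=1.100: state=(3.635, 3.662, 6.785)
t=1.200: state=(3.744, 3.927, 6.467)
t=1.300: state=(3.984, 4.270, 6.389)
t=1.400: state=(4.293, 4.613, 6.558)
t=1.500: state=(4.594, 4.861, 6.929)
t=1.600: state=(4.800, 4.934, 7.390)
t=1.700: state=(4.849, 4.811, 7.788)
t=1.800: state=(4.736, 4.557, 7.994)
t=1.875: state=(4.579, 4.347, 7.996)
largest grid value and its neighbours: y(0.450)=5.58872, y(0.455)=5.58903, y(0.460)=5.58807
parabola through these three points peaks at t≈0.454 with y≈5.58907

max y = 5.589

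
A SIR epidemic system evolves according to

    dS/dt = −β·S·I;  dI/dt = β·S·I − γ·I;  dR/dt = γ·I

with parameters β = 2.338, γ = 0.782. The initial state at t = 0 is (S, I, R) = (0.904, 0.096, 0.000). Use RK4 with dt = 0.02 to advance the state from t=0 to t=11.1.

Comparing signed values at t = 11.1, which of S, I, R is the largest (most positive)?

t=0.000: state=(0.904, 0.096, 0.000)
step 1 (dt=0.02): k1=(-0.203, 0.128, 0.075), k2=(-0.205, 0.129, 0.076), k3=(-0.205, 0.129, 0.076), k4=(-0.207, 0.130, 0.077); state += dt/6·(k1+2k2+2k3+k4)
t=0.020: state=(0.900, 0.099, 0.002)
t=0.040: state=(0.896, 0.101, 0.003)
t=0.060: state=(0.891, 0.104, 0.005)
continuing one RK4 step at a time; state shown every 25 steps (Δt=0.5):
t=0.500: state=(0.774, 0.174, 0.052)
t=1.000: state=(0.599, 0.263, 0.138)
t=1.500: state=(0.423, 0.323, 0.254)
t=2.000: state=(0.287, 0.329, 0.383)
t=2.500: state=(0.199, 0.295, 0.506)
t=3.000: state=(0.145, 0.243, 0.612)
t=3.500: state=(0.113, 0.191, 0.696)
t=4.000: state=(0.093, 0.146, 0.762)
t=4.500: state=(0.080, 0.109, 0.811)
t=5.000: state=(0.072, 0.080, 0.848)
t=5.500: state=(0.066, 0.059, 0.875)
t=6.000: state=(0.062, 0.043, 0.895)
t=6.500: state=(0.060, 0.031, 0.909)
t=7.000: state=(0.058, 0.023, 0.920)
t=7.500: state=(0.057, 0.016, 0.927)
t=8.000: state=(0.056, 0.012, 0.933)
t=8.500: state=(0.055, 0.009, 0.937)
t=9.000: state=(0.055, 0.006, 0.939)
t=9.500: state=(0.054, 0.004, 0.941)
t=10.000: state=(0.054, 0.003, 0.943)
t=10.500: state=(0.054, 0.002, 0.944)
t=11.000: state=(0.054, 0.002, 0.945)
t=11.100: state=(0.054, 0.002, 0.945)
compare at T: S=0.054, I=0.002, R=0.945

largest component: R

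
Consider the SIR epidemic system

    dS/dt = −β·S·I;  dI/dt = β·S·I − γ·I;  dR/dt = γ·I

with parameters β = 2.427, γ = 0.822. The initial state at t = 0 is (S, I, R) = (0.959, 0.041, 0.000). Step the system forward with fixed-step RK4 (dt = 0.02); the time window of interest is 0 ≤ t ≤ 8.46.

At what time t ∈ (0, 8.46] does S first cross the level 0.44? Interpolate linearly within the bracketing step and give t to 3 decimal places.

t = 2.000

t=0.000: state=(0.959, 0.041, 0.000)
step 1 (dt=0.02): k1=(-0.095, 0.062, 0.034), k2=(-0.097, 0.063, 0.034), k3=(-0.097, 0.063, 0.034), k4=(-0.098, 0.063, 0.035); state += dt/6·(k1+2k2+2k3+k4)
t=0.020: state=(0.957, 0.042, 0.001)
t=0.040: state=(0.955, 0.044, 0.001)
t=0.060: state=(0.953, 0.045, 0.002)
continuing one RK4 step at a time; state shown every 25 steps (Δt=0.5):
t=0.500: state=(0.891, 0.084, 0.025)
t=1.000: state=(0.774, 0.154, 0.073)
t=1.500: state=(0.610, 0.237, 0.153)
t=1.980: state=(0.446, 0.295, 0.259)
next step: t=2.000: state=(0.440, 0.296, 0.264) — S has crossed 0.44
linear interpolation between t=1.980 (0.44629) and t=2.000 (0.43994) → t≈2.000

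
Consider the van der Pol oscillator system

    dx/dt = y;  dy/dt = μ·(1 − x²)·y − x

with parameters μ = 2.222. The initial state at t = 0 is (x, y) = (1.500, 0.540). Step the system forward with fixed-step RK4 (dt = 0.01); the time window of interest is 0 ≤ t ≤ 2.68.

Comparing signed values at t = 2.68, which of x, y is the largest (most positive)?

largest component: y

t=0.000: state=(1.500, 0.540)
step 1 (dt=0.01): k1=(0.540, -3.000), k2=(0.525, -2.970), k3=(0.525, -2.970), k4=(0.510, -2.940); state += dt/6·(k1+2k2+2k3+k4)
t=0.010: state=(1.505, 0.510)
t=0.020: state=(1.510, 0.481)
t=0.030: state=(1.515, 0.453)
continuing one RK4 step at a time; state shown every 10 steps (Δt=0.1):
t=0.100: state=(1.540, 0.271)
t=0.200: state=(1.556, 0.066)
t=0.300: state=(1.555, -0.086)
t=0.400: state=(1.541, -0.196)
t=0.500: state=(1.517, -0.278)
t=0.600: state=(1.486, -0.342)
t=0.700: state=(1.449, -0.394)
t=0.800: state=(1.407, -0.440)
t=0.900: state=(1.361, -0.485)
t=1.000: state=(1.310, -0.530)
t=1.100: state=(1.255, -0.579)
t=1.200: state=(1.194, -0.634)
t=1.300: state=(1.127, -0.699)
t=1.400: state=(1.054, -0.777)
t=1.500: state=(0.971, -0.874)
t=1.600: state=(0.878, -0.996)
t=1.700: state=(0.771, -1.154)
t=1.800: state=(0.646, -1.364)
t=1.900: state=(0.496, -1.645)
t=2.000: state=(0.313, -2.024)
t=2.100: state=(0.087, -2.525)
t=2.200: state=(-0.196, -3.142)
t=2.300: state=(-0.542, -3.762)
t=2.400: state=(-0.938, -4.076)
t=2.500: state=(-1.333, -3.696)
t=2.600: state=(-1.655, -2.660)
t=2.680: state=(-1.830, -1.728)
compare at T: x=-1.830, y=-1.728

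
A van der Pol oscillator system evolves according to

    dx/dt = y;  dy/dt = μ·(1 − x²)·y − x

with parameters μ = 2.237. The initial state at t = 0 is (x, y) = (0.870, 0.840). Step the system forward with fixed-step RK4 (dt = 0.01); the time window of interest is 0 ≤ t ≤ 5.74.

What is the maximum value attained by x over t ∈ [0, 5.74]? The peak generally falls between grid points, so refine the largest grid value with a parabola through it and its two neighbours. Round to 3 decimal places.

t=0.000: state=(0.870, 0.840)
step 1 (dt=0.01): k1=(0.840, -0.413), k2=(0.838, -0.432), k3=(0.838, -0.432), k4=(0.836, -0.451); state += dt/6·(k1+2k2+2k3+k4)
t=0.010: state=(0.878, 0.836)
t=0.020: state=(0.887, 0.831)
t=0.030: state=(0.895, 0.826)
continuing one RK4 step at a time; state shown every 20 steps (Δt=0.2):
t=0.200: state=(1.025, 0.685)
t=0.400: state=(1.137, 0.425)
t=0.600: state=(1.194, 0.146)
t=0.800: state=(1.198, -0.098)
t=1.000: state=(1.157, -0.299)
t=1.200: state=(1.079, -0.480)
t=1.400: state=(0.965, -0.673)
t=1.600: state=(0.806, -0.927)
t=1.800: state=(0.585, -1.321)
t=2.000: state=(0.259, -2.000)
t=2.200: state=(-0.245, -3.110)
t=2.400: state=(-0.973, -3.942)
t=2.600: state=(-1.656, -2.503)
t=2.800: state=(-1.951, -0.645)
t=3.000: state=(-1.997, 0.047)
t=3.200: state=(-1.964, 0.234)
t=3.400: state=(-1.911, 0.292)
t=3.600: state=(-1.850, 0.320)
t=3.800: state=(-1.783, 0.342)
t=4.000: state=(-1.712, 0.366)
t=4.200: state=(-1.636, 0.395)
t=4.400: state=(-1.554, 0.429)
t=4.600: state=(-1.464, 0.474)
t=4.800: state=(-1.364, 0.532)
t=5.000: state=(-1.250, 0.613)
t=5.200: state=(-1.116, 0.730)
t=5.400: state=(-0.953, 0.911)
t=5.600: state=(-0.744, 1.212)
t=5.740: state=(-0.552, 1.550)
largest grid value and its neighbours: x(0.700)=1.20177, x(0.710)=1.20189, x(0.720)=1.20189
parabola through these three points peaks at t≈0.715 with x≈1.20191

max x = 1.202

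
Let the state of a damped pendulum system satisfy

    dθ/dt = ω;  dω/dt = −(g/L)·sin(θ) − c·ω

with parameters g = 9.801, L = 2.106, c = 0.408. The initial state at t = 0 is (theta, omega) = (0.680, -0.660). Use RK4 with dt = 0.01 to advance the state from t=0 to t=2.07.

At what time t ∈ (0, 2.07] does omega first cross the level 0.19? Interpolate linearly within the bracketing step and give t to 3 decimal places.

t=0.000: state=(0.680, -0.660)
step 1 (dt=0.01): k1=(-0.660, -2.657), k2=(-0.673, -2.640), k3=(-0.673, -2.639), k4=(-0.686, -2.622); state += dt/6·(k1+2k2+2k3+k4)
t=0.010: state=(0.673, -0.686)
t=0.020: state=(0.666, -0.712)
t=0.030: state=(0.659, -0.738)
continuing one RK4 step at a time; state shown every 10 steps (Δt=0.1):
t=0.100: state=(0.601, -0.907)
t=0.200: state=(0.500, -1.110)
t=0.300: state=(0.381, -1.260)
t=0.400: state=(0.250, -1.351)
t=0.500: state=(0.113, -1.379)
t=0.600: state=(-0.024, -1.344)
t=0.700: state=(-0.154, -1.250)
t=0.800: state=(-0.272, -1.103)
t=0.900: state=(-0.373, -0.913)
t=1.000: state=(-0.453, -0.693)
t=1.100: state=(-0.511, -0.453)
t=1.200: state=(-0.544, -0.204)
t=1.300: state=(-0.552, 0.042)
t=1.360: state=(-0.545, 0.185)
next step: t=1.370: state=(-0.543, 0.208) — omega has crossed 0.19
linear interpolation between t=1.360 (0.18499) and t=1.370 (0.20827) → t≈1.362

t = 1.362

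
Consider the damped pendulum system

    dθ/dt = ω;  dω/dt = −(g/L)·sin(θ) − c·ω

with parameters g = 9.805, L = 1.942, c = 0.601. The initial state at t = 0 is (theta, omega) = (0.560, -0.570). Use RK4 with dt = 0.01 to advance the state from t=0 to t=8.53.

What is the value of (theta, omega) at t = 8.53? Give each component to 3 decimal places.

t=0.000: state=(0.560, -0.570)
step 1 (dt=0.01): k1=(-0.570, -2.339), k2=(-0.582, -2.320), k3=(-0.582, -2.320), k4=(-0.593, -2.300); state += dt/6·(k1+2k2+2k3+k4)
t=0.010: state=(0.554, -0.593)
t=0.020: state=(0.548, -0.616)
t=0.030: state=(0.542, -0.638)
continuing one RK4 step at a time; state shown every 50 steps (Δt=0.5):
t=0.500: state=(0.081, -1.125)
t=1.000: state=(-0.351, -0.456)
t=1.500: state=(-0.333, 0.473)
t=2.000: state=(0.001, 0.712)
t=2.500: state=(0.248, 0.196)
t=3.000: state=(0.189, -0.375)
t=3.500: state=(-0.038, -0.434)
t=4.000: state=(-0.169, -0.054)
t=4.500: state=(-0.101, 0.281)
t=5.000: state=(0.048, 0.254)
t=5.500: state=(0.112, -0.014)
t=6.000: state=(0.049, -0.199)
t=6.500: state=(-0.045, -0.141)
t=7.000: state=(-0.071, 0.040)
t=7.500: state=(-0.020, 0.135)
t=8.000: state=(0.037, 0.073)
t=8.500: state=(0.043, -0.045)
t=8.530: state=(0.042, -0.050)

(theta, omega) = (0.042, -0.050)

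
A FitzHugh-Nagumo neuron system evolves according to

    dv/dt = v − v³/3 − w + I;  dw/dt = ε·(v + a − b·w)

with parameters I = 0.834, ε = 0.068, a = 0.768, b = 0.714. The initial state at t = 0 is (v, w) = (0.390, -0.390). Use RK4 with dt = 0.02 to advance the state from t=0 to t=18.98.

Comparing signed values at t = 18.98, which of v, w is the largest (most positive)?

largest component: w

t=0.000: state=(0.390, -0.390)
step 1 (dt=0.02): k1=(1.594, 0.098), k2=(1.607, 0.099), k3=(1.607, 0.099), k4=(1.619, 0.100); state += dt/6·(k1+2k2+2k3+k4)
t=0.020: state=(0.422, -0.388)
t=0.040: state=(0.455, -0.386)
t=0.060: state=(0.488, -0.384)
continuing one RK4 step at a time; state shown every 50 steps (Δt=1):
t=1.000: state=(1.900, -0.238)
t=2.000: state=(2.075, -0.041)
t=3.000: state=(2.025, 0.149)
t=4.000: state=(1.966, 0.325)
t=5.000: state=(1.907, 0.489)
t=6.000: state=(1.847, 0.641)
t=7.000: state=(1.786, 0.783)
t=8.000: state=(1.724, 0.913)
t=9.000: state=(1.660, 1.033)
t=10.000: state=(1.595, 1.143)
t=11.000: state=(1.527, 1.243)
t=12.000: state=(1.456, 1.334)
t=13.000: state=(1.380, 1.416)
t=14.000: state=(1.298, 1.489)
t=15.000: state=(1.207, 1.553)
t=16.000: state=(1.100, 1.607)
t=17.000: state=(0.969, 1.650)
t=18.000: state=(0.787, 1.682)
t=18.980: state=(0.493, 1.696)
compare at T: v=0.493, w=1.696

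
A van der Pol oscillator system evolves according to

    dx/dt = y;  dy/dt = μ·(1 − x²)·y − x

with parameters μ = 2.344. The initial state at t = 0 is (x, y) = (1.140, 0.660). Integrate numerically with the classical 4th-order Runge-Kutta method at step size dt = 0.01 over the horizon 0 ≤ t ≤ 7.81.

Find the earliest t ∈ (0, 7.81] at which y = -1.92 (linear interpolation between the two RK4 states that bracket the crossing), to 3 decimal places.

t = 1.748

t=0.000: state=(1.140, 0.660)
step 1 (dt=0.01): k1=(0.660, -1.603), k2=(0.652, -1.613), k3=(0.652, -1.612), k4=(0.644, -1.621); state += dt/6·(k1+2k2+2k3+k4)
t=0.010: state=(1.147, 0.644)
t=0.020: state=(1.153, 0.628)
t=0.030: state=(1.159, 0.611)
continuing one RK4 step at a time; state shown every 50 steps (Δt=0.5):
t=0.500: state=(1.269, -0.095)
t=1.000: state=(1.104, -0.539)
t=1.500: state=(0.704, -1.163)
t=1.740: state=(0.348, -1.887)
next step: t=1.750: state=(0.329, -1.930) — y has crossed -1.92
linear interpolation between t=1.740 (-1.88684) and t=1.750 (-1.92983) → t≈1.748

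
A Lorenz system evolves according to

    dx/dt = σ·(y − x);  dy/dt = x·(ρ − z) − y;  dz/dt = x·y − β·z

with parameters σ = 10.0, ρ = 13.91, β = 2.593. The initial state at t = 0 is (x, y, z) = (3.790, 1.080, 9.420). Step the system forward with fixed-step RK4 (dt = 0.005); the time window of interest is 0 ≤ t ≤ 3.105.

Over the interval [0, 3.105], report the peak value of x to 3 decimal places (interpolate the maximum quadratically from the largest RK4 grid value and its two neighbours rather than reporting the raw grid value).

t=0.000: state=(3.790, 1.080, 9.420)
step 1 (dt=0.005): k1=(-27.100, 15.937, -20.333), k2=(-26.024, 15.782, -20.126), k3=(-26.055, 15.793, -20.126), k4=(-25.008, 15.641, -19.924); state += dt/6·(k1+2k2+2k3+k4)
t=0.005: state=(3.660, 1.159, 9.319)
t=0.010: state=(3.540, 1.236, 9.221)
t=0.015: state=(3.429, 1.313, 9.124)
continuing one RK4 step at a time; state shown every 40 steps (Δt=0.2):
t=0.200: state=(3.077, 4.028, 6.768)
t=0.400: state=(6.480, 8.728, 8.984)
t=0.600: state=(8.671, 7.554, 17.213)
t=0.800: state=(4.400, 2.595, 14.822)
t=1.000: state=(2.905, 3.023, 10.145)
t=1.200: state=(4.348, 5.637, 8.419)
t=1.400: state=(7.463, 8.785, 12.275)
t=1.600: state=(7.102, 5.496, 16.437)
t=1.800: state=(4.133, 3.293, 13.108)
t=2.000: state=(3.938, 4.475, 10.034)
t=2.200: state=(5.897, 7.158, 10.528)
t=2.400: state=(7.479, 7.344, 14.715)
t=2.600: state=(5.596, 4.410, 14.680)
t=2.800: state=(4.281, 4.221, 11.727)
t=3.000: state=(5.140, 5.960, 10.642)
t=3.105: state=(6.085, 6.995, 11.489)
largest grid value and its neighbours: x(0.555)=8.90555, x(0.560)=8.90664, x(0.565)=8.90090
parabola through these three points peaks at t≈0.558 with x≈8.90704

max x = 8.907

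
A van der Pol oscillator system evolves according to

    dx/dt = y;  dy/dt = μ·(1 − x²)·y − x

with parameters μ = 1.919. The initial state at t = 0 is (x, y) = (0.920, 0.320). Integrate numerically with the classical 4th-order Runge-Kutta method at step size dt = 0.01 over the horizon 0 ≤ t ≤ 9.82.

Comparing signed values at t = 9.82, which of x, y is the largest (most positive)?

largest component: y

t=0.000: state=(0.920, 0.320)
step 1 (dt=0.01): k1=(0.320, -0.826), k2=(0.316, -0.830), k3=(0.316, -0.830), k4=(0.312, -0.835); state += dt/6·(k1+2k2+2k3+k4)
t=0.010: state=(0.923, 0.312)
t=0.020: state=(0.926, 0.303)
t=0.030: state=(0.929, 0.295)
continuing one RK4 step at a time; state shown every 50 steps (Δt=0.5):
t=0.500: state=(0.965, -0.152)
t=1.000: state=(0.760, -0.693)
t=1.500: state=(0.188, -1.773)
t=2.000: state=(-1.163, -3.146)
t=2.500: state=(-1.934, -0.164)
t=3.000: state=(-1.842, 0.340)
t=3.500: state=(-1.646, 0.442)
t=4.000: state=(-1.395, 0.572)
t=4.500: state=(-1.049, 0.855)
t=5.000: state=(-0.451, 1.715)
t=5.500: state=(0.931, 3.719)
t=6.000: state=(2.001, 0.351)
t=6.500: state=(1.940, -0.314)
t=7.000: state=(1.760, -0.400)
t=7.500: state=(1.538, -0.494)
t=8.000: state=(1.253, -0.672)
t=8.500: state=(0.824, -1.123)
t=9.000: state=(-0.044, -2.658)
t=9.500: state=(-1.677, -2.341)
t=9.820: state=(-2.014, -0.173)
compare at T: x=-2.014, y=-0.173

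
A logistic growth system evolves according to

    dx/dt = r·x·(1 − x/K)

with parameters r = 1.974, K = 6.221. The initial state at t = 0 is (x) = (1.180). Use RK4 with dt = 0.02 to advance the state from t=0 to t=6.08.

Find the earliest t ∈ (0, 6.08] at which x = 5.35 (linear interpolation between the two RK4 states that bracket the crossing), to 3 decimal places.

t = 1.655

t=0.000: state=(1.180)
step 1 (dt=0.02): k1=(1.887), k2=(1.911), k3=(1.911), k4=(1.934); state += dt/6·(k1+2k2+2k3+k4)
t=0.020: state=(1.218)
t=0.040: state=(1.257)
t=0.060: state=(1.297)
continuing one RK4 step at a time; state shown every 10 steps (Δt=0.2):
t=0.200: state=(1.604)
t=0.400: state=(2.116)
t=0.600: state=(2.697)
t=0.800: state=(3.308)
t=1.000: state=(3.904)
t=1.200: state=(4.444)
t=1.400: state=(4.901)
t=1.600: state=(5.265)
t=1.640: state=(5.327)
next step: t=1.660: state=(5.357) — x has crossed 5.35
linear interpolation between t=1.640 (5.32733) and t=1.660 (5.35712) → t≈1.655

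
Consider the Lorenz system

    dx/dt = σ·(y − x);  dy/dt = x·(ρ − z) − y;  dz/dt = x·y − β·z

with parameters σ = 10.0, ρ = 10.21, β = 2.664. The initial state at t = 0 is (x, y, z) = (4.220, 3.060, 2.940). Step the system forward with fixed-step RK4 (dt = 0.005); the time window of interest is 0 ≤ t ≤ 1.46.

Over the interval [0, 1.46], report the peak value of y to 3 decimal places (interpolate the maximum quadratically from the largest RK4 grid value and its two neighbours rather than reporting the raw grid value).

t=0.000: state=(4.220, 3.060, 2.940)
step 1 (dt=0.005): k1=(-11.600, 27.619, 5.081), k2=(-10.620, 27.286, 5.248), k3=(-10.652, 27.303, 5.251), k4=(-9.702, 26.986, 5.417); state += dt/6·(k1+2k2+2k3+k4)
t=0.005: state=(4.167, 3.196, 2.966)
t=0.010: state=(4.123, 3.330, 2.994)
t=0.015: state=(4.087, 3.461, 3.024)
continuing one RK4 step at a time; state shown every 10 steps (Δt=0.05):
t=0.050: state=(4.039, 4.323, 3.281)
t=0.100: state=(4.397, 5.473, 3.837)
t=0.150: state=(5.057, 6.575, 4.696)
t=0.200: state=(5.871, 7.562, 5.929)
t=0.250: state=(6.698, 8.262, 7.537)
t=0.300: state=(7.375, 8.457, 9.379)
t=0.350: state=(7.727, 8.011, 11.151)
t=0.400: state=(7.637, 6.995, 12.482)
t=0.450: state=(7.111, 5.695, 13.124)
t=0.500: state=(6.283, 4.455, 13.075)
t=0.550: state=(5.348, 3.494, 12.518)
t=0.600: state=(4.474, 2.867, 11.679)
t=0.650: state=(3.761, 2.525, 10.736)
t=0.700: state=(3.240, 2.391, 9.795)
t=0.750: state=(2.905, 2.403, 8.915)
t=0.800: state=(2.729, 2.518, 8.125)
t=0.850: state=(2.685, 2.716, 7.441)
t=0.900: state=(2.753, 2.988, 6.875)
t=0.950: state=(2.917, 3.335, 6.436)
t=1.000: state=(3.169, 3.756, 6.138)
t=1.050: state=(3.502, 4.248, 5.998)
t=1.100: state=(3.912, 4.801, 6.036)
t=1.150: state=(4.386, 5.389, 6.275)
t=1.200: state=(4.906, 5.969, 6.732)
t=1.250: state=(5.435, 6.473, 7.405)
t=1.300: state=(5.924, 6.818, 8.258)
t=1.350: state=(6.307, 6.925, 9.207)
t=1.400: state=(6.523, 6.753, 10.125)
t=1.450: state=(6.530, 6.325, 10.870)
t=1.460: state=(6.505, 6.215, 10.988)
largest grid value and its neighbours: y(0.285)=8.46296, y(0.290)=8.46759, y(0.295)=8.46578
parabola through these three points peaks at t≈0.291 with y≈8.46775

max y = 8.468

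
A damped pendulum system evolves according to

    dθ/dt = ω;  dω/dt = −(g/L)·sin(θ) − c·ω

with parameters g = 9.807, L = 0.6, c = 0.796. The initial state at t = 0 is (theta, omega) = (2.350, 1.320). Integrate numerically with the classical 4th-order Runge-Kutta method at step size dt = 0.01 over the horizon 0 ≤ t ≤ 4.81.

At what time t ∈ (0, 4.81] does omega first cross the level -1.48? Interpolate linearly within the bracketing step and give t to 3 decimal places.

t=0.000: state=(2.350, 1.320)
step 1 (dt=0.01): k1=(1.320, -12.680), k2=(1.257, -12.553), k3=(1.257, -12.557), k4=(1.194, -12.434); state += dt/6·(k1+2k2+2k3+k4)
t=0.010: state=(2.363, 1.194)
t=0.020: state=(2.374, 1.071)
t=0.030: state=(2.384, 0.950)
continuing one RK4 step at a time; state shown every 20 steps (Δt=0.2):
t=0.200: state=(2.384, -0.906)
t=0.250: state=(2.326, -1.436)
next step: t=0.260: state=(2.311, -1.544) — omega has crossed -1.48
linear interpolation between t=0.250 (-1.43614) and t=0.260 (-1.54414) → t≈0.254

t = 0.254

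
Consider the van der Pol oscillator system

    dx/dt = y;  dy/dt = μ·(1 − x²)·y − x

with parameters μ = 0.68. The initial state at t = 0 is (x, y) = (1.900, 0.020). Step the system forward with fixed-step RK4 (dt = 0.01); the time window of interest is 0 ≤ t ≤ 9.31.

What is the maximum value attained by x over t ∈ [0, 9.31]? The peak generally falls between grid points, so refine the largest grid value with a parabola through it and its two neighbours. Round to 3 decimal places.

max x = 2.003

t=0.000: state=(1.900, 0.020)
step 1 (dt=0.01): k1=(0.020, -1.935), k2=(0.010, -1.918), k3=(0.010, -1.919), k4=(0.001, -1.902); state += dt/6·(k1+2k2+2k3+k4)
t=0.010: state=(1.900, 0.001)
t=0.020: state=(1.900, -0.018)
t=0.030: state=(1.900, -0.037)
continuing one RK4 step at a time; state shown every 50 steps (Δt=0.5):
t=0.500: state=(1.726, -0.629)
t=1.000: state=(1.311, -1.024)
t=1.500: state=(0.684, -1.521)
t=2.000: state=(-0.246, -2.202)
t=2.500: state=(-1.373, -1.976)
t=3.000: state=(-1.962, -0.383)
t=3.500: state=(-1.901, 0.487)
t=4.000: state=(-1.551, 0.885)
t=4.500: state=(-1.013, 1.290)
t=5.000: state=(-0.222, 1.917)
t=5.500: state=(0.886, 2.354)
t=6.000: state=(1.813, 1.089)
t=6.500: state=(1.991, -0.206)
t=7.000: state=(1.741, -0.726)
t=7.500: state=(1.289, -1.088)
t=8.000: state=(0.627, -1.598)
t=8.500: state=(-0.346, -2.279)
t=9.000: state=(-1.471, -1.870)
t=9.310: state=(-1.890, -0.816)
largest grid value and its neighbours: x(6.370)=2.00287, x(6.380)=2.00306, x(6.390)=2.00305
parabola through these three points peaks at t≈6.385 with x≈2.00308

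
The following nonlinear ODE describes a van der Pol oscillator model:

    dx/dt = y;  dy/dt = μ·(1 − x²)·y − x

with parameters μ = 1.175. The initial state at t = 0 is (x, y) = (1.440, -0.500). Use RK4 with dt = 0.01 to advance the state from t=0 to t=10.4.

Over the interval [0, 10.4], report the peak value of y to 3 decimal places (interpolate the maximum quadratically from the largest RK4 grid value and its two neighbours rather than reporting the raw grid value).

t=0.000: state=(1.440, -0.500)
step 1 (dt=0.01): k1=(-0.500, -0.809), k2=(-0.504, -0.806), k3=(-0.504, -0.806), k4=(-0.508, -0.803); state += dt/6·(k1+2k2+2k3+k4)
t=0.010: state=(1.435, -0.508)
t=0.020: state=(1.430, -0.516)
t=0.030: state=(1.425, -0.524)
continuing one RK4 step at a time; state shown every 50 steps (Δt=0.5):
t=0.500: state=(1.094, -0.891)
t=1.000: state=(0.508, -1.532)
t=1.500: state=(-0.538, -2.666)
t=2.000: state=(-1.742, -1.476)
t=2.500: state=(-1.978, 0.173)
t=3.000: state=(-1.782, 0.535)
t=3.500: state=(-1.465, 0.739)
t=4.000: state=(-1.022, 1.074)
t=4.500: state=(-0.319, 1.846)
t=5.000: state=(0.901, 2.858)
t=5.500: state=(1.918, 0.825)
t=6.000: state=(1.966, -0.325)
t=6.500: state=(1.730, -0.582)
t=7.000: state=(1.390, -0.790)
t=7.500: state=(0.910, -1.181)
t=8.000: state=(0.123, -2.088)
t=8.500: state=(-1.183, -2.724)
t=9.000: state=(-1.980, -0.426)
t=9.500: state=(-1.930, 0.401)
t=10.000: state=(-1.670, 0.619)
t=10.400: state=(-1.390, 0.790)
largest grid value and its neighbours: y(4.980)=2.85977, y(4.990)=2.86005, y(5.000)=2.85836
parabola through these three points peaks at t≈4.986 with y≈2.86018

max y = 2.860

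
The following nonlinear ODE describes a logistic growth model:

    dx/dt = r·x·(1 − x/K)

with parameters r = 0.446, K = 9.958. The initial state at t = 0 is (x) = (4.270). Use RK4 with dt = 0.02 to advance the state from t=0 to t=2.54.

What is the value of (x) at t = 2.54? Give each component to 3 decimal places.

(x) = (6.968)

t=0.000: state=(4.270)
step 1 (dt=0.02): k1=(1.088), k2=(1.088), k3=(1.088), k4=(1.089); state += dt/6·(k1+2k2+2k3+k4)
t=0.020: state=(4.292)
t=0.040: state=(4.314)
t=0.060: state=(4.335)
continuing one RK4 step at a time; state shown every 5 steps (Δt=0.1):
t=0.100: state=(4.379)
t=0.200: state=(4.489)
t=0.300: state=(4.599)
t=0.400: state=(4.710)
t=0.500: state=(4.820)
t=0.600: state=(4.931)
t=0.700: state=(5.042)
t=0.800: state=(5.153)
t=0.900: state=(5.264)
t=1.000: state=(5.375)
t=1.100: state=(5.485)
t=1.200: state=(5.594)
t=1.300: state=(5.703)
t=1.400: state=(5.812)
t=1.500: state=(5.919)
t=1.600: state=(6.026)
t=1.700: state=(6.131)
t=1.800: state=(6.236)
t=1.900: state=(6.339)
t=2.000: state=(6.441)
t=2.100: state=(6.542)
t=2.200: state=(6.642)
t=2.300: state=(6.739)
t=2.400: state=(6.836)
t=2.500: state=(6.931)
t=2.540: state=(6.968)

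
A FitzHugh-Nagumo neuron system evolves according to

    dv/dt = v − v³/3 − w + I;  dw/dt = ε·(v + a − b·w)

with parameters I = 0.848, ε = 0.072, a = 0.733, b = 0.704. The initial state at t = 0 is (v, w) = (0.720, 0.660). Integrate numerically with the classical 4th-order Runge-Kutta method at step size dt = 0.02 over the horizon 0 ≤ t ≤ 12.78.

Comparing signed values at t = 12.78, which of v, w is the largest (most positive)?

t=0.000: state=(0.720, 0.660)
step 1 (dt=0.02): k1=(0.784, 0.071), k2=(0.787, 0.072), k3=(0.787, 0.072), k4=(0.790, 0.072); state += dt/6·(k1+2k2+2k3+k4)
t=0.020: state=(0.736, 0.661)
t=0.040: state=(0.752, 0.663)
t=0.060: state=(0.768, 0.664)
continuing one RK4 step at a time; state shown every 25 steps (Δt=0.5):
t=0.500: state=(1.128, 0.702)
t=1.000: state=(1.463, 0.757)
t=1.500: state=(1.636, 0.820)
t=2.000: state=(1.692, 0.885)
t=2.500: state=(1.693, 0.949)
t=3.000: state=(1.673, 1.011)
t=3.500: state=(1.645, 1.071)
t=4.000: state=(1.613, 1.128)
t=4.500: state=(1.579, 1.183)
t=5.000: state=(1.545, 1.235)
t=5.500: state=(1.509, 1.284)
t=6.000: state=(1.472, 1.331)
t=6.500: state=(1.434, 1.375)
t=7.000: state=(1.395, 1.417)
t=7.500: state=(1.355, 1.457)
t=8.000: state=(1.312, 1.494)
t=8.500: state=(1.268, 1.528)
t=9.000: state=(1.220, 1.560)
t=9.500: state=(1.170, 1.590)
t=10.000: state=(1.114, 1.617)
t=10.500: state=(1.053, 1.641)
t=11.000: state=(0.984, 1.662)
t=11.500: state=(0.904, 1.680)
t=12.000: state=(0.808, 1.695)
t=12.500: state=(0.686, 1.705)
t=12.780: state=(0.601, 1.709)
compare at T: v=0.601, w=1.709

largest component: w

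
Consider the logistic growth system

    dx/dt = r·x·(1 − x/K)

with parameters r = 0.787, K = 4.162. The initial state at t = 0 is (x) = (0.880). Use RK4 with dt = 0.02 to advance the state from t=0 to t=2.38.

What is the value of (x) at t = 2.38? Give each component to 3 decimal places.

(x) = (2.646)

t=0.000: state=(0.880)
step 1 (dt=0.02): k1=(0.546), k2=(0.549), k3=(0.549), k4=(0.551); state += dt/6·(k1+2k2+2k3+k4)
t=0.020: state=(0.891)
t=0.040: state=(0.902)
t=0.060: state=(0.913)
continuing one RK4 step at a time; state shown every 5 steps (Δt=0.1):
t=0.100: state=(0.936)
t=0.200: state=(0.994)
t=0.300: state=(1.055)
t=0.400: state=(1.118)
t=0.500: state=(1.184)
t=0.600: state=(1.251)
t=0.700: state=(1.321)
t=0.800: state=(1.393)
t=0.900: state=(1.467)
t=1.000: state=(1.543)
t=1.100: state=(1.620)
t=1.200: state=(1.698)
t=1.300: state=(1.778)
t=1.400: state=(1.859)
t=1.500: state=(1.940)
t=1.600: state=(2.022)
t=1.700: state=(2.103)
t=1.800: state=(2.185)
t=1.900: state=(2.267)
t=2.000: state=(2.348)
t=2.100: state=(2.428)
t=2.200: state=(2.507)
t=2.300: state=(2.585)
t=2.380: state=(2.646)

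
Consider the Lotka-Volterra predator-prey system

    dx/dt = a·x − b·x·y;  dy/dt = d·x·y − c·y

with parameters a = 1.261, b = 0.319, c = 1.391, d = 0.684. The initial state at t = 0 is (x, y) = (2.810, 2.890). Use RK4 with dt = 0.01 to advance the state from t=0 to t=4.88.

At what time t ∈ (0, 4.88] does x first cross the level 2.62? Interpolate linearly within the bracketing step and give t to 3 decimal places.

t=0.000: state=(2.810, 2.890)
step 1 (dt=0.01): k1=(0.953, 1.535), k2=(0.948, 1.548), k3=(0.947, 1.548), k4=(0.942, 1.562); state += dt/6·(k1+2k2+2k3+k4)
t=0.010: state=(2.819, 2.905)
t=0.020: state=(2.829, 2.921)
t=0.030: state=(2.838, 2.937)
continuing one RK4 step at a time; state shown every 20 steps (Δt=0.2):
t=0.200: state=(2.974, 3.252)
t=0.400: state=(3.065, 3.726)
t=0.600: state=(3.056, 4.293)
t=0.800: state=(2.933, 4.902)
t=1.000: state=(2.710, 5.465)
t=1.060: state=(2.629, 5.610)
next step: t=1.070: state=(2.615, 5.632) — x has crossed 2.62
linear interpolation between t=1.060 (2.62865) and t=1.070 (2.61470) → t≈1.066

t = 1.066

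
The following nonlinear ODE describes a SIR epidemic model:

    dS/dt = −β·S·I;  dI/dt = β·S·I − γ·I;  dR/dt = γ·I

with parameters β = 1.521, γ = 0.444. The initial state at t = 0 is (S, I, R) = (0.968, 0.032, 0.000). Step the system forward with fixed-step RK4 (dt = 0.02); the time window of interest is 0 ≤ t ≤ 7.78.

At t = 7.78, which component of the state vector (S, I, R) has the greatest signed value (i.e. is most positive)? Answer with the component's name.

largest component: R

t=0.000: state=(0.968, 0.032, 0.000)
step 1 (dt=0.02): k1=(-0.047, 0.033, 0.014), k2=(-0.048, 0.033, 0.014), k3=(-0.048, 0.033, 0.014), k4=(-0.048, 0.034, 0.015); state += dt/6·(k1+2k2+2k3+k4)
t=0.020: state=(0.967, 0.033, 0.000)
t=0.040: state=(0.966, 0.033, 0.001)
t=0.060: state=(0.965, 0.034, 0.001)
continuing one RK4 step at a time; state shown every 25 steps (Δt=0.5):
t=0.500: state=(0.938, 0.053, 0.009)
t=1.000: state=(0.891, 0.085, 0.024)
t=1.500: state=(0.821, 0.131, 0.048)
t=2.000: state=(0.727, 0.189, 0.083)
t=2.500: state=(0.615, 0.253, 0.132)
t=3.000: state=(0.496, 0.309, 0.195)
t=3.500: state=(0.386, 0.346, 0.268)
t=4.000: state=(0.295, 0.358, 0.347)
t=4.500: state=(0.225, 0.349, 0.425)
t=5.000: state=(0.174, 0.325, 0.501)
t=5.500: state=(0.138, 0.293, 0.569)
t=6.000: state=(0.112, 0.258, 0.630)
t=6.500: state=(0.093, 0.223, 0.684)
t=7.000: state=(0.079, 0.191, 0.730)
t=7.500: state=(0.070, 0.162, 0.769)
t=7.780: state=(0.065, 0.147, 0.788)
compare at T: S=0.065, I=0.147, R=0.788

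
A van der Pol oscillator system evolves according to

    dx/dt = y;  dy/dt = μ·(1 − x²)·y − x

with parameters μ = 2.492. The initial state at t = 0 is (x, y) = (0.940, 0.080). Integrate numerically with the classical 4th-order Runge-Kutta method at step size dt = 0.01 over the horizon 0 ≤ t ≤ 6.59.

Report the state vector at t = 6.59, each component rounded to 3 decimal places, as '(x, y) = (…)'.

t=0.000: state=(0.940, 0.080)
step 1 (dt=0.01): k1=(0.080, -0.917), k2=(0.075, -0.919), k3=(0.075, -0.919), k4=(0.071, -0.920); state += dt/6·(k1+2k2+2k3+k4)
t=0.010: state=(0.941, 0.071)
t=0.020: state=(0.941, 0.062)
t=0.030: state=(0.942, 0.052)
continuing one RK4 step at a time; state shown every 25 steps (Δt=0.25):
t=0.250: state=(0.931, -0.158)
t=0.500: state=(0.859, -0.418)
t=0.750: state=(0.715, -0.753)
t=1.000: state=(0.465, -1.306)
t=1.250: state=(0.017, -2.405)
t=1.500: state=(-0.785, -3.915)
t=1.750: state=(-1.660, -2.384)
t=2.000: state=(-1.948, -0.296)
t=2.250: state=(-1.946, 0.179)
t=2.500: state=(-1.888, 0.269)
t=2.750: state=(-1.816, 0.299)
t=3.000: state=(-1.738, 0.324)
t=3.250: state=(-1.654, 0.353)
t=3.500: state=(-1.561, 0.389)
t=3.750: state=(-1.458, 0.438)
t=4.000: state=(-1.341, 0.507)
t=4.250: state=(-1.202, 0.612)
t=4.500: state=(-1.029, 0.785)
t=4.750: state=(-0.797, 1.109)
t=5.000: state=(-0.445, 1.798)
t=5.250: state=(0.171, 3.298)
t=5.500: state=(1.188, 4.279)
t=5.750: state=(1.907, 1.297)
t=6.000: state=(2.022, -0.020)
t=6.250: state=(1.983, -0.230)
t=6.500: state=(1.920, -0.272)
t=6.590: state=(1.895, -0.280)

(x, y) = (1.895, -0.280)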